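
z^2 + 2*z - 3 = (z - 1)*(z + 3)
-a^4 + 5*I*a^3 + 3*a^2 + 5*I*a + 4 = (a - 4*I)*(a + I)*(I*a + 1)^2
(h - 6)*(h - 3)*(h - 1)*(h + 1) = h^4 - 9*h^3 + 17*h^2 + 9*h - 18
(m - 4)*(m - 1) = m^2 - 5*m + 4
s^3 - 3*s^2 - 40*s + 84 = (s - 7)*(s - 2)*(s + 6)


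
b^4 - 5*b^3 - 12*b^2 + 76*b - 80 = (b - 5)*(b - 2)^2*(b + 4)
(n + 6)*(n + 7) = n^2 + 13*n + 42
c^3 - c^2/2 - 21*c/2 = c*(c - 7/2)*(c + 3)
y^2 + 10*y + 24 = (y + 4)*(y + 6)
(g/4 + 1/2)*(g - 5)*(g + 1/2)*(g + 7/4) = g^4/4 - 3*g^3/16 - 127*g^2/32 - 201*g/32 - 35/16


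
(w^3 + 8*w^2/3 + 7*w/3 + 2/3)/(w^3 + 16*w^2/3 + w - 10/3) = (3*w^2 + 5*w + 2)/(3*w^2 + 13*w - 10)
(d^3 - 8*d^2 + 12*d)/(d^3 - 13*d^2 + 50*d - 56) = d*(d - 6)/(d^2 - 11*d + 28)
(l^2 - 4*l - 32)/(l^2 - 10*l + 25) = (l^2 - 4*l - 32)/(l^2 - 10*l + 25)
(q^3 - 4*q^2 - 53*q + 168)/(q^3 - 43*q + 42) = (q^2 - 11*q + 24)/(q^2 - 7*q + 6)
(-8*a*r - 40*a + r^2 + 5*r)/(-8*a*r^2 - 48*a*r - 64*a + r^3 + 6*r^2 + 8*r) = (r + 5)/(r^2 + 6*r + 8)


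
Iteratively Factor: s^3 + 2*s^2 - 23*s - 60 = (s - 5)*(s^2 + 7*s + 12) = (s - 5)*(s + 4)*(s + 3)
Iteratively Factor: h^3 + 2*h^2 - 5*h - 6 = (h + 3)*(h^2 - h - 2) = (h + 1)*(h + 3)*(h - 2)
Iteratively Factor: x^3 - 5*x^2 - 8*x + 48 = (x - 4)*(x^2 - x - 12) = (x - 4)*(x + 3)*(x - 4)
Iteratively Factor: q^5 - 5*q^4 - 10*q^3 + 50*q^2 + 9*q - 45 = (q - 3)*(q^4 - 2*q^3 - 16*q^2 + 2*q + 15) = (q - 3)*(q + 3)*(q^3 - 5*q^2 - q + 5) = (q - 5)*(q - 3)*(q + 3)*(q^2 - 1) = (q - 5)*(q - 3)*(q - 1)*(q + 3)*(q + 1)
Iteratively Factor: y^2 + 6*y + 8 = (y + 4)*(y + 2)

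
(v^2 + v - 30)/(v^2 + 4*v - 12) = (v - 5)/(v - 2)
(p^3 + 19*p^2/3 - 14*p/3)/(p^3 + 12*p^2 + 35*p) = (p - 2/3)/(p + 5)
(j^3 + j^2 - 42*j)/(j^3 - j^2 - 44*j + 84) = j/(j - 2)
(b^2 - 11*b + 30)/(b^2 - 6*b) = (b - 5)/b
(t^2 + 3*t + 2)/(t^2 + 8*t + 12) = (t + 1)/(t + 6)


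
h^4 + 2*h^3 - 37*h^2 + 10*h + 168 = (h - 4)*(h - 3)*(h + 2)*(h + 7)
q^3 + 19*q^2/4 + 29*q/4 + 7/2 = (q + 1)*(q + 7/4)*(q + 2)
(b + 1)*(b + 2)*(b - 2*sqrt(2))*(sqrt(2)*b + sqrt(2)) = sqrt(2)*b^4 - 4*b^3 + 4*sqrt(2)*b^3 - 16*b^2 + 5*sqrt(2)*b^2 - 20*b + 2*sqrt(2)*b - 8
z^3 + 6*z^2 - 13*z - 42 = (z - 3)*(z + 2)*(z + 7)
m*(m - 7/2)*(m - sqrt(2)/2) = m^3 - 7*m^2/2 - sqrt(2)*m^2/2 + 7*sqrt(2)*m/4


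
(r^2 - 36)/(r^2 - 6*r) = (r + 6)/r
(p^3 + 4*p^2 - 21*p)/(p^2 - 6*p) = (p^2 + 4*p - 21)/(p - 6)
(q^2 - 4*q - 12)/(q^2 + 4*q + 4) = (q - 6)/(q + 2)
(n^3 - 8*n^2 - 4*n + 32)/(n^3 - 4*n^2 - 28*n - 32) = (n - 2)/(n + 2)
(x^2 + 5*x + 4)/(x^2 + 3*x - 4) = (x + 1)/(x - 1)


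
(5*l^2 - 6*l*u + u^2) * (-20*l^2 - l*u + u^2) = -100*l^4 + 115*l^3*u - 9*l^2*u^2 - 7*l*u^3 + u^4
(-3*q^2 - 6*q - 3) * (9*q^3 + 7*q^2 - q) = -27*q^5 - 75*q^4 - 66*q^3 - 15*q^2 + 3*q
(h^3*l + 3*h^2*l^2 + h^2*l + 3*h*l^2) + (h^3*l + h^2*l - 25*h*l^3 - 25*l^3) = 2*h^3*l + 3*h^2*l^2 + 2*h^2*l - 25*h*l^3 + 3*h*l^2 - 25*l^3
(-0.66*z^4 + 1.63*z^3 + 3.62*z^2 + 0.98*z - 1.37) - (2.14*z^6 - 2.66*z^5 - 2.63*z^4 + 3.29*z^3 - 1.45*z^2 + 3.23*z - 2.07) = -2.14*z^6 + 2.66*z^5 + 1.97*z^4 - 1.66*z^3 + 5.07*z^2 - 2.25*z + 0.7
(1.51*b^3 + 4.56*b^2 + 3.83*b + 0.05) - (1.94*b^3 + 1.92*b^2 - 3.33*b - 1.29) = -0.43*b^3 + 2.64*b^2 + 7.16*b + 1.34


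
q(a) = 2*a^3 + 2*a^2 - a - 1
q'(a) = 6*a^2 + 4*a - 1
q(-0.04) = -0.96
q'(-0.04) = -1.15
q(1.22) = 4.39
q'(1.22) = 12.81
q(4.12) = 168.70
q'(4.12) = 117.33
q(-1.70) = -3.35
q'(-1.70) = 9.54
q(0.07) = -1.06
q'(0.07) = -0.69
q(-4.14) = -104.50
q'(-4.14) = 85.28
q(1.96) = 19.78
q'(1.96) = 29.89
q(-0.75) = 0.03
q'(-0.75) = -0.62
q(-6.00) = -355.00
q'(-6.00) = 191.00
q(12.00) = 3731.00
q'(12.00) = 911.00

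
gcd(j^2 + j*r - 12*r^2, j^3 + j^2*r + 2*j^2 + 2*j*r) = 1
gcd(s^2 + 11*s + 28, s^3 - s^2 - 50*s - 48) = 1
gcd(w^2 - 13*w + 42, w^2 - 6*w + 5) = 1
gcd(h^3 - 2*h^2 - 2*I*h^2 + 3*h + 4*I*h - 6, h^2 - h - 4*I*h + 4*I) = 1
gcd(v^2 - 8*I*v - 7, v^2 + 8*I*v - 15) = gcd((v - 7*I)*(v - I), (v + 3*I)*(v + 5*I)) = 1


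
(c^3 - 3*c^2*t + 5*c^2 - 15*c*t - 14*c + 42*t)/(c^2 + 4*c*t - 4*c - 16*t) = (c^3 - 3*c^2*t + 5*c^2 - 15*c*t - 14*c + 42*t)/(c^2 + 4*c*t - 4*c - 16*t)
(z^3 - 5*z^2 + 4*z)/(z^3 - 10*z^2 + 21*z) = (z^2 - 5*z + 4)/(z^2 - 10*z + 21)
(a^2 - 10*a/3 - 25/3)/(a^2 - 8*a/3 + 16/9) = 3*(3*a^2 - 10*a - 25)/(9*a^2 - 24*a + 16)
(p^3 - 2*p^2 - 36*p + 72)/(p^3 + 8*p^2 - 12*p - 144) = (p^2 - 8*p + 12)/(p^2 + 2*p - 24)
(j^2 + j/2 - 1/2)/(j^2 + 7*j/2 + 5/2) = (2*j - 1)/(2*j + 5)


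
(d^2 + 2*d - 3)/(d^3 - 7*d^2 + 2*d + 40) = (d^2 + 2*d - 3)/(d^3 - 7*d^2 + 2*d + 40)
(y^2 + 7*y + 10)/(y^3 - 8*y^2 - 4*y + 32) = (y + 5)/(y^2 - 10*y + 16)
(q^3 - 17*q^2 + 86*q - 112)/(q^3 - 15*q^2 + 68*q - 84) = (q - 8)/(q - 6)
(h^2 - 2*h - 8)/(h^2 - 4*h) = (h + 2)/h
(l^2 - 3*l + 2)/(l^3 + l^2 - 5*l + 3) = (l - 2)/(l^2 + 2*l - 3)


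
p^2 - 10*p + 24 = (p - 6)*(p - 4)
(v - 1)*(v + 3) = v^2 + 2*v - 3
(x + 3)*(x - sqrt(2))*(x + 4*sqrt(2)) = x^3 + 3*x^2 + 3*sqrt(2)*x^2 - 8*x + 9*sqrt(2)*x - 24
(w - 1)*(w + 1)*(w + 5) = w^3 + 5*w^2 - w - 5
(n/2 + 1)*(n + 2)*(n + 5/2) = n^3/2 + 13*n^2/4 + 7*n + 5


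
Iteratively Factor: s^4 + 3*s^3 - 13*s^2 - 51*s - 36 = (s + 1)*(s^3 + 2*s^2 - 15*s - 36) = (s + 1)*(s + 3)*(s^2 - s - 12) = (s - 4)*(s + 1)*(s + 3)*(s + 3)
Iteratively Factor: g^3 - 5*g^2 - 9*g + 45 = (g + 3)*(g^2 - 8*g + 15) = (g - 3)*(g + 3)*(g - 5)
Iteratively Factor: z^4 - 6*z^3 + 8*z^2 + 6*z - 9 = (z - 3)*(z^3 - 3*z^2 - z + 3) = (z - 3)*(z - 1)*(z^2 - 2*z - 3) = (z - 3)*(z - 1)*(z + 1)*(z - 3)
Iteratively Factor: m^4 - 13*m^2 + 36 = (m + 3)*(m^3 - 3*m^2 - 4*m + 12) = (m - 2)*(m + 3)*(m^2 - m - 6) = (m - 3)*(m - 2)*(m + 3)*(m + 2)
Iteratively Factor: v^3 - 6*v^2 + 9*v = (v)*(v^2 - 6*v + 9) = v*(v - 3)*(v - 3)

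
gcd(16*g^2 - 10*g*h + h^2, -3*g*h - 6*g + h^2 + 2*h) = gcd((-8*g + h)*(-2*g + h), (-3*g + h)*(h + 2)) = 1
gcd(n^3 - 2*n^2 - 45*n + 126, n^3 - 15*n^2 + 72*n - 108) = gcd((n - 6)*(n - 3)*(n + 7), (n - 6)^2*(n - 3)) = n^2 - 9*n + 18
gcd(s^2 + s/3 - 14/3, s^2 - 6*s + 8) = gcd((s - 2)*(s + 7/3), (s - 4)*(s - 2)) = s - 2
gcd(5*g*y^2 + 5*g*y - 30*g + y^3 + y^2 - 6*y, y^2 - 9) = y + 3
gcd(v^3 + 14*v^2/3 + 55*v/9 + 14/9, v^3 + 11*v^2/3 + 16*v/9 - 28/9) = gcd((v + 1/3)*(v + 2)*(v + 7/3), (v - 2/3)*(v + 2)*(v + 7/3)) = v^2 + 13*v/3 + 14/3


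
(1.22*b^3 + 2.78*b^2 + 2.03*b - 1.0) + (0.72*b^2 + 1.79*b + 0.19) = 1.22*b^3 + 3.5*b^2 + 3.82*b - 0.81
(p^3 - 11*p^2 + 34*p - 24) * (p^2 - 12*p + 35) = p^5 - 23*p^4 + 201*p^3 - 817*p^2 + 1478*p - 840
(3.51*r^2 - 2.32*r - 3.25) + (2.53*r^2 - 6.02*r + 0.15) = 6.04*r^2 - 8.34*r - 3.1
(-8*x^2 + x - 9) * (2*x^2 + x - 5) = -16*x^4 - 6*x^3 + 23*x^2 - 14*x + 45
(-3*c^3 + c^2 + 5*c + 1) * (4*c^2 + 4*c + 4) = -12*c^5 - 8*c^4 + 12*c^3 + 28*c^2 + 24*c + 4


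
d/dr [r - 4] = 1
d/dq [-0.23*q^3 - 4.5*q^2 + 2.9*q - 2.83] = -0.69*q^2 - 9.0*q + 2.9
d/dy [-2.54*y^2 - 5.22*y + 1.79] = -5.08*y - 5.22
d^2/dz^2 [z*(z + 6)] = 2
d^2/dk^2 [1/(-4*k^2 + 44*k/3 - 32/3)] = 3*(9*k^2 - 33*k - (6*k - 11)^2 + 24)/(2*(3*k^2 - 11*k + 8)^3)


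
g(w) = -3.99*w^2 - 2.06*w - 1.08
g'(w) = -7.98*w - 2.06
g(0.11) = -1.35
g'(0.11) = -2.94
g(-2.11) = -14.50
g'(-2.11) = 14.78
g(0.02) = -1.12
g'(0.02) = -2.22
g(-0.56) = -1.18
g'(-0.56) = 2.41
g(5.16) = -117.95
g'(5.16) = -43.24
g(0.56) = -3.48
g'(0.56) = -6.53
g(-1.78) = -10.06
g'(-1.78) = 12.14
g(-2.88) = -28.24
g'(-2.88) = 20.92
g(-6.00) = -132.36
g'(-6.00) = 45.82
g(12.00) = -600.36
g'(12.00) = -97.82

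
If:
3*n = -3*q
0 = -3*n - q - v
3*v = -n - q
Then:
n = 0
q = 0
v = 0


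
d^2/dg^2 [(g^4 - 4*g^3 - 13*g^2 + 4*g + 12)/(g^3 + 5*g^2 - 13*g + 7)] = 30*(3*g^3 - 15*g^2 - 27*g - 89)/(g^6 + 18*g^5 + 87*g^4 - 36*g^3 - 609*g^2 + 882*g - 343)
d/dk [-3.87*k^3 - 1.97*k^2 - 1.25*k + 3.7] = -11.61*k^2 - 3.94*k - 1.25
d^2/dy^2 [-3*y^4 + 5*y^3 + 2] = 6*y*(5 - 6*y)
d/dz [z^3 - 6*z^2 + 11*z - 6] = 3*z^2 - 12*z + 11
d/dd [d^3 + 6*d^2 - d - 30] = 3*d^2 + 12*d - 1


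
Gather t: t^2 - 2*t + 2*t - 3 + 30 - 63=t^2 - 36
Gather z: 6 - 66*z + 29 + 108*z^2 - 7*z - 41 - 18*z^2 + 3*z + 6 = 90*z^2 - 70*z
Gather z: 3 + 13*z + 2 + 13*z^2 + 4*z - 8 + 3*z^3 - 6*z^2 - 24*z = 3*z^3 + 7*z^2 - 7*z - 3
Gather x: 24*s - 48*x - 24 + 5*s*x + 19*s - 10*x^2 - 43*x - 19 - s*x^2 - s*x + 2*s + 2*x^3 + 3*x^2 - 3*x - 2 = 45*s + 2*x^3 + x^2*(-s - 7) + x*(4*s - 94) - 45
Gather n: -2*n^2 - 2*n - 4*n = -2*n^2 - 6*n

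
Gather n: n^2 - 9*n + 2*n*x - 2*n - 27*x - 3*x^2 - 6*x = n^2 + n*(2*x - 11) - 3*x^2 - 33*x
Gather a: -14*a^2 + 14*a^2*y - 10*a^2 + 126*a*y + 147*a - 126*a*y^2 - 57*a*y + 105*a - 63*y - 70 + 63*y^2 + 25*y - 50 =a^2*(14*y - 24) + a*(-126*y^2 + 69*y + 252) + 63*y^2 - 38*y - 120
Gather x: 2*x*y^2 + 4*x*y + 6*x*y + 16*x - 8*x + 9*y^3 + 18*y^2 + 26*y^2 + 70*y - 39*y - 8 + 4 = x*(2*y^2 + 10*y + 8) + 9*y^3 + 44*y^2 + 31*y - 4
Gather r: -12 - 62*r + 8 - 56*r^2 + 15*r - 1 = -56*r^2 - 47*r - 5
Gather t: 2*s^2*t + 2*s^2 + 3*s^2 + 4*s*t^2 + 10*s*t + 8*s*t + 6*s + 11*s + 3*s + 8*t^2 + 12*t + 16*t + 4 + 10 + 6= 5*s^2 + 20*s + t^2*(4*s + 8) + t*(2*s^2 + 18*s + 28) + 20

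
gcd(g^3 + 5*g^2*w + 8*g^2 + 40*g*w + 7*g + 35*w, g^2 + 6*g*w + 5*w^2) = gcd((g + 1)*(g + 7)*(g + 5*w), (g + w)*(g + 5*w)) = g + 5*w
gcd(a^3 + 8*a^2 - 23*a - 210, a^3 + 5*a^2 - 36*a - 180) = a + 6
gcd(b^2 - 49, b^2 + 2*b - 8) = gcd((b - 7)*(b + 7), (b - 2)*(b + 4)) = 1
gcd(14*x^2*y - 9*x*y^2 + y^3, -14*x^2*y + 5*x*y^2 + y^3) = 2*x*y - y^2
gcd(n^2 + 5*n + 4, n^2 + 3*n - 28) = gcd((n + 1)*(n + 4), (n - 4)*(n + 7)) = 1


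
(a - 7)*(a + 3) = a^2 - 4*a - 21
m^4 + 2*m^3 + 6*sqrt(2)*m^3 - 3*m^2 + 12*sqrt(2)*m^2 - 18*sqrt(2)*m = m*(m - 1)*(m + 3)*(m + 6*sqrt(2))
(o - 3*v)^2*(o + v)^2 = o^4 - 4*o^3*v - 2*o^2*v^2 + 12*o*v^3 + 9*v^4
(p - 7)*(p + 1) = p^2 - 6*p - 7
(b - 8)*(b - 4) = b^2 - 12*b + 32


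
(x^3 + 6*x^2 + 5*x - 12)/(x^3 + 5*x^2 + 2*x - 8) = (x + 3)/(x + 2)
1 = 1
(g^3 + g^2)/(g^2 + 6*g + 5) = g^2/(g + 5)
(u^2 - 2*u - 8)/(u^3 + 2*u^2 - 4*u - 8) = (u - 4)/(u^2 - 4)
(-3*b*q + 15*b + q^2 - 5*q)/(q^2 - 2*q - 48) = (3*b*q - 15*b - q^2 + 5*q)/(-q^2 + 2*q + 48)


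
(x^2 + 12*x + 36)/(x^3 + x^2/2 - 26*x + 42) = 2*(x + 6)/(2*x^2 - 11*x + 14)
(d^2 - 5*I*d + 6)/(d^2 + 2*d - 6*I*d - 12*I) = (d + I)/(d + 2)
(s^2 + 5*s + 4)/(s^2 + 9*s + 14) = (s^2 + 5*s + 4)/(s^2 + 9*s + 14)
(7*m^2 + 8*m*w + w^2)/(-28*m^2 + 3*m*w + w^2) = (m + w)/(-4*m + w)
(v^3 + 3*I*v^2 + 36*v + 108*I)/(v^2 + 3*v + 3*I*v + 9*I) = (v^2 + 36)/(v + 3)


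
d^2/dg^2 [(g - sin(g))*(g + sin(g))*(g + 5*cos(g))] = -5*g^2*cos(g) - 20*g*sin(g) - 2*g*cos(2*g) + 6*g - 2*sin(2*g) + 45*cos(g)/4 - 45*cos(3*g)/4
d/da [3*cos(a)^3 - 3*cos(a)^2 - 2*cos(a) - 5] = (-9*cos(a)^2 + 6*cos(a) + 2)*sin(a)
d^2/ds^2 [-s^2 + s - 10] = -2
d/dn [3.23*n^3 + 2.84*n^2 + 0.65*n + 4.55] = 9.69*n^2 + 5.68*n + 0.65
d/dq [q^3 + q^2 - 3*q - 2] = 3*q^2 + 2*q - 3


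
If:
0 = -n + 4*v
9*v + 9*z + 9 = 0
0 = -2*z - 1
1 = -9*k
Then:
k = -1/9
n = -2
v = -1/2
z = -1/2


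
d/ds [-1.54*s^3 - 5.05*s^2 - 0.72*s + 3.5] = -4.62*s^2 - 10.1*s - 0.72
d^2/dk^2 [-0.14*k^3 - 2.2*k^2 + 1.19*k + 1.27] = -0.84*k - 4.4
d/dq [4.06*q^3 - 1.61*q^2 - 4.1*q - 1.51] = 12.18*q^2 - 3.22*q - 4.1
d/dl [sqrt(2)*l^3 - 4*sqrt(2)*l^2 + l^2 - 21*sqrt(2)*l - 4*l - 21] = 3*sqrt(2)*l^2 - 8*sqrt(2)*l + 2*l - 21*sqrt(2) - 4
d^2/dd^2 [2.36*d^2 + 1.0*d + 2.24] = 4.72000000000000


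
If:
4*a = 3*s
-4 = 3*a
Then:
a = -4/3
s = -16/9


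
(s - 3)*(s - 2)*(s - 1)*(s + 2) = s^4 - 4*s^3 - s^2 + 16*s - 12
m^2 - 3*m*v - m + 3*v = (m - 1)*(m - 3*v)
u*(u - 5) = u^2 - 5*u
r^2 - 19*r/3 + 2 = (r - 6)*(r - 1/3)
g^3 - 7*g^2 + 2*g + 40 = (g - 5)*(g - 4)*(g + 2)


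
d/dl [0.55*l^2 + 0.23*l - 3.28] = 1.1*l + 0.23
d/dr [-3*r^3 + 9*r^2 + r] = -9*r^2 + 18*r + 1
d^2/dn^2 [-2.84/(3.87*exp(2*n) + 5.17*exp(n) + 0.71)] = (-2.84*(7.74*exp(n) + 5.17)*(15.48*exp(n) + 10.34)*exp(n) + (43.9632*exp(n) + 14.6828)*(3.87*exp(2*n) + 5.17*exp(n) + 0.71))*exp(n)/(3.87*exp(2*n) + 5.17*exp(n) + 0.71)^3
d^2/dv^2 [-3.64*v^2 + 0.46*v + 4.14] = -7.28000000000000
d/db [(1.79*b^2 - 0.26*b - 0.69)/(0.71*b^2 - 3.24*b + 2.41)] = (-5.615*b^2 + 9.6076*b - 2.8622)/(0.5041*b^4 - 4.6008*b^3 + 13.9198*b^2 - 15.6168*b + 5.8081)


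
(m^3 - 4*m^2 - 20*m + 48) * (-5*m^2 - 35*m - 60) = -5*m^5 - 15*m^4 + 180*m^3 + 700*m^2 - 480*m - 2880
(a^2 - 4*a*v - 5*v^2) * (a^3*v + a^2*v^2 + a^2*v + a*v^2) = a^5*v - 3*a^4*v^2 + a^4*v - 9*a^3*v^3 - 3*a^3*v^2 - 5*a^2*v^4 - 9*a^2*v^3 - 5*a*v^4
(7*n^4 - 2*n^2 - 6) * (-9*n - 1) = -63*n^5 - 7*n^4 + 18*n^3 + 2*n^2 + 54*n + 6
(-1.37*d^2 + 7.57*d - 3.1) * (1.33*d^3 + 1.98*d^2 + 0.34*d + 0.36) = -1.8221*d^5 + 7.3555*d^4 + 10.3998*d^3 - 4.0574*d^2 + 1.6712*d - 1.116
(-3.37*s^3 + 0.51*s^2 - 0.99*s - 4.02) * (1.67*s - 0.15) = -5.6279*s^4 + 1.3572*s^3 - 1.7298*s^2 - 6.5649*s + 0.603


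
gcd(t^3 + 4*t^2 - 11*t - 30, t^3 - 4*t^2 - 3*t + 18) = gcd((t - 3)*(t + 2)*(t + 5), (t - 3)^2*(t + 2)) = t^2 - t - 6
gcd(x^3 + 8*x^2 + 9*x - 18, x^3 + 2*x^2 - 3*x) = x^2 + 2*x - 3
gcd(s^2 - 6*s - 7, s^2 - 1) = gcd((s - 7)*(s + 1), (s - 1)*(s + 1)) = s + 1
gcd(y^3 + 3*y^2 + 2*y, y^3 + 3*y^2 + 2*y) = y^3 + 3*y^2 + 2*y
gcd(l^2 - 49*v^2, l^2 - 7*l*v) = -l + 7*v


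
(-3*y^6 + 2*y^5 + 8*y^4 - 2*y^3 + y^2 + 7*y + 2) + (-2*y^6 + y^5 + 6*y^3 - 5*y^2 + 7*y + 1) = -5*y^6 + 3*y^5 + 8*y^4 + 4*y^3 - 4*y^2 + 14*y + 3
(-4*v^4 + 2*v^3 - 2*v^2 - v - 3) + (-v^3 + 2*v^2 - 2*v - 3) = -4*v^4 + v^3 - 3*v - 6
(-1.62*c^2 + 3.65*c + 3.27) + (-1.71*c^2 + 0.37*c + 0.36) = -3.33*c^2 + 4.02*c + 3.63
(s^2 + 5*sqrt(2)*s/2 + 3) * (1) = s^2 + 5*sqrt(2)*s/2 + 3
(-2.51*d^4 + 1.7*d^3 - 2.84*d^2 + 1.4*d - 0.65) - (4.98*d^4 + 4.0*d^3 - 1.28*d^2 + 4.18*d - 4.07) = -7.49*d^4 - 2.3*d^3 - 1.56*d^2 - 2.78*d + 3.42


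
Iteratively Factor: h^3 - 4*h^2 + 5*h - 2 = (h - 2)*(h^2 - 2*h + 1) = (h - 2)*(h - 1)*(h - 1)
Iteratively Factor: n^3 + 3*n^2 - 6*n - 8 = (n + 4)*(n^2 - n - 2) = (n + 1)*(n + 4)*(n - 2)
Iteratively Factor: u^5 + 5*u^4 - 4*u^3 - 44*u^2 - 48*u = (u)*(u^4 + 5*u^3 - 4*u^2 - 44*u - 48) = u*(u + 2)*(u^3 + 3*u^2 - 10*u - 24) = u*(u + 2)^2*(u^2 + u - 12) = u*(u + 2)^2*(u + 4)*(u - 3)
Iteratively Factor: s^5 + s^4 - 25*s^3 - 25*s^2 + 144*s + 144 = (s + 3)*(s^4 - 2*s^3 - 19*s^2 + 32*s + 48) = (s + 1)*(s + 3)*(s^3 - 3*s^2 - 16*s + 48) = (s - 4)*(s + 1)*(s + 3)*(s^2 + s - 12) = (s - 4)*(s + 1)*(s + 3)*(s + 4)*(s - 3)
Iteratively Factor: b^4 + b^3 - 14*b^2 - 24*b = (b)*(b^3 + b^2 - 14*b - 24) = b*(b - 4)*(b^2 + 5*b + 6) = b*(b - 4)*(b + 2)*(b + 3)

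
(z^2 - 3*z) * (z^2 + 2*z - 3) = z^4 - z^3 - 9*z^2 + 9*z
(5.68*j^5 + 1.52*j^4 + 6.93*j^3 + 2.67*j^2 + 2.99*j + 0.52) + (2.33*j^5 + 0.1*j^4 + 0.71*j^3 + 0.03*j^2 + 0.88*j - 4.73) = 8.01*j^5 + 1.62*j^4 + 7.64*j^3 + 2.7*j^2 + 3.87*j - 4.21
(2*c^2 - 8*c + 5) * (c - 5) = 2*c^3 - 18*c^2 + 45*c - 25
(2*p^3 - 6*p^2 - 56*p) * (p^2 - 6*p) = 2*p^5 - 18*p^4 - 20*p^3 + 336*p^2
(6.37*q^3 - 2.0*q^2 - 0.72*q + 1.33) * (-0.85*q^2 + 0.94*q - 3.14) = -5.4145*q^5 + 7.6878*q^4 - 21.2698*q^3 + 4.4727*q^2 + 3.511*q - 4.1762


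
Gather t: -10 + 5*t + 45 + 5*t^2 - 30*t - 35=5*t^2 - 25*t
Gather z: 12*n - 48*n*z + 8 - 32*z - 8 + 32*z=-48*n*z + 12*n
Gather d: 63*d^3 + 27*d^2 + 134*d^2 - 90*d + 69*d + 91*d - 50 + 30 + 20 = 63*d^3 + 161*d^2 + 70*d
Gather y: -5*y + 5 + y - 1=4 - 4*y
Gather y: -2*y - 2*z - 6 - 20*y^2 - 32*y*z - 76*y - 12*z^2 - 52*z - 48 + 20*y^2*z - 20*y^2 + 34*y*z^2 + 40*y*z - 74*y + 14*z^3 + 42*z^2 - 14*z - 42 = y^2*(20*z - 40) + y*(34*z^2 + 8*z - 152) + 14*z^3 + 30*z^2 - 68*z - 96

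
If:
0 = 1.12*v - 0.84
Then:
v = 0.75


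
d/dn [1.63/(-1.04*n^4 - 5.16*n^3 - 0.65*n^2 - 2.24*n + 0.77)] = (6.7808*n^3 + 25.2324*n^2 + 2.119*n + 3.6512)/(1.04*n^4 + 5.16*n^3 + 0.65*n^2 + 2.24*n - 0.77)^2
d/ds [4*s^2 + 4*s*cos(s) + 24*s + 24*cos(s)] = -4*s*sin(s) + 8*s - 24*sin(s) + 4*cos(s) + 24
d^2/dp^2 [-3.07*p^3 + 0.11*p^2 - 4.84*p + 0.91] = 0.22 - 18.42*p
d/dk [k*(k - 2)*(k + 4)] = 3*k^2 + 4*k - 8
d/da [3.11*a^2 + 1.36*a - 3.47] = 6.22*a + 1.36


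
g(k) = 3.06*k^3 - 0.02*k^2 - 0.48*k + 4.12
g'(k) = 9.18*k^2 - 0.04*k - 0.48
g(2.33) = 41.60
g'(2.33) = 49.26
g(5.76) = 585.47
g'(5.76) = 303.86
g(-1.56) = -6.80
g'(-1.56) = 21.92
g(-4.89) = -351.82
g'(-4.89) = 219.23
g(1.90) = 24.12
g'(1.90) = 32.58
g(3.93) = 187.66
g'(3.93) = 141.15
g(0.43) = 4.15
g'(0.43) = 1.20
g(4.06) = 206.63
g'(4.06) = 150.68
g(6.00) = 661.48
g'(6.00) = 329.76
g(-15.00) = -10320.68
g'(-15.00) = 2065.62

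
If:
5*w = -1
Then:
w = -1/5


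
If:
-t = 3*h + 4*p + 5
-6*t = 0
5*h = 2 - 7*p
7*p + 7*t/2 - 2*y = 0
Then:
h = -43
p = 31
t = 0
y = 217/2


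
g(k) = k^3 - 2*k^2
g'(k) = 3*k^2 - 4*k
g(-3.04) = -46.58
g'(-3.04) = 39.88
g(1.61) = -1.01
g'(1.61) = 1.34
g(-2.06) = -17.23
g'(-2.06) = 20.97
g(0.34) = -0.19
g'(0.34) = -1.01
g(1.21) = -1.16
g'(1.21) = -0.45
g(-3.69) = -77.48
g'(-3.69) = 55.61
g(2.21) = 1.03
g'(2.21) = 5.81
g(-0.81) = -1.84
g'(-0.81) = 5.21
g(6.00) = 144.00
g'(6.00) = 84.00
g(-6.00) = -288.00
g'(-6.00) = 132.00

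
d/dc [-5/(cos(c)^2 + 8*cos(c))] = -10*(cos(c) + 4)*sin(c)/((cos(c) + 8)^2*cos(c)^2)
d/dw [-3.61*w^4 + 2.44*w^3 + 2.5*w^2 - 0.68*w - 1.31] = -14.44*w^3 + 7.32*w^2 + 5.0*w - 0.68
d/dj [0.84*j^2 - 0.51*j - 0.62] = 1.68*j - 0.51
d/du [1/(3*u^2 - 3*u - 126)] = (1 - 2*u)/(3*(-u^2 + u + 42)^2)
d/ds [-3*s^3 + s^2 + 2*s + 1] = -9*s^2 + 2*s + 2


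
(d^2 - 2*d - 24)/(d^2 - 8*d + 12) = (d + 4)/(d - 2)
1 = 1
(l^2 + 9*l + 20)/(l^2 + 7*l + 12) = (l + 5)/(l + 3)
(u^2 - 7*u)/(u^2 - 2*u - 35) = u/(u + 5)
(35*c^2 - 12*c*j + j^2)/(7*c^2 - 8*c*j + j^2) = (5*c - j)/(c - j)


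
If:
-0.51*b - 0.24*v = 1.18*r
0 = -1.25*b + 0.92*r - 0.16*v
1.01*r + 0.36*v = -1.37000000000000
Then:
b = 1.17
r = 0.62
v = -5.56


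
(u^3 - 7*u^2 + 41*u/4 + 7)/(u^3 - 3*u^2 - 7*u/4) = (u - 4)/u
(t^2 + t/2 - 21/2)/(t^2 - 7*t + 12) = (t + 7/2)/(t - 4)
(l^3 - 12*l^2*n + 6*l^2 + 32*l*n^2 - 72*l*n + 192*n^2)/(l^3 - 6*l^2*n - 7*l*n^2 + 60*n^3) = (l^2 - 8*l*n + 6*l - 48*n)/(l^2 - 2*l*n - 15*n^2)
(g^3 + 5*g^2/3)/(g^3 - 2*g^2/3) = (3*g + 5)/(3*g - 2)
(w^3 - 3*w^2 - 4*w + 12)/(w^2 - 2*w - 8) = (w^2 - 5*w + 6)/(w - 4)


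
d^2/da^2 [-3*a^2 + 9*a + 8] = -6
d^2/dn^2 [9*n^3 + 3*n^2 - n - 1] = 54*n + 6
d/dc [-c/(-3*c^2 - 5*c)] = -3/(3*c + 5)^2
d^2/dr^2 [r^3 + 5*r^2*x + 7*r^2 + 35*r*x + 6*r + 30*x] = 6*r + 10*x + 14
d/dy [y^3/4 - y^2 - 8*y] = 3*y^2/4 - 2*y - 8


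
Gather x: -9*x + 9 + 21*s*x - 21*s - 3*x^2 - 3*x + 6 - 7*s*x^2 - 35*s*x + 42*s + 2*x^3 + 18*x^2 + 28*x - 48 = 21*s + 2*x^3 + x^2*(15 - 7*s) + x*(16 - 14*s) - 33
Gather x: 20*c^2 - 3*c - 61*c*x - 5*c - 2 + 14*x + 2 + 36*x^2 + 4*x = 20*c^2 - 8*c + 36*x^2 + x*(18 - 61*c)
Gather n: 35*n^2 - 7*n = 35*n^2 - 7*n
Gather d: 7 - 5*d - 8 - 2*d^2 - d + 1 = -2*d^2 - 6*d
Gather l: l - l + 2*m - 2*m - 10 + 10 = 0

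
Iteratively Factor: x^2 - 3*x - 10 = (x - 5)*(x + 2)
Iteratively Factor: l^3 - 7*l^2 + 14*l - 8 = (l - 4)*(l^2 - 3*l + 2) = (l - 4)*(l - 2)*(l - 1)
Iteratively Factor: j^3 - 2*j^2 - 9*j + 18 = (j - 2)*(j^2 - 9) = (j - 2)*(j + 3)*(j - 3)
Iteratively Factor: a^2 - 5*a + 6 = (a - 2)*(a - 3)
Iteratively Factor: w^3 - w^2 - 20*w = (w + 4)*(w^2 - 5*w) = w*(w + 4)*(w - 5)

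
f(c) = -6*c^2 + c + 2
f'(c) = 1 - 12*c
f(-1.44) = -11.88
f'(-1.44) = 18.28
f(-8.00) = -390.00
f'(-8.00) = 97.00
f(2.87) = -44.55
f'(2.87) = -33.44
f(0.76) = -0.71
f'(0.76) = -8.12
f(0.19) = 1.97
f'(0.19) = -1.28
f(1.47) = -9.50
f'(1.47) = -16.64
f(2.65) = -37.48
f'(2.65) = -30.80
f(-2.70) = -44.44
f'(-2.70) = 33.40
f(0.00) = 2.00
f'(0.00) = 1.00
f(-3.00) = -55.00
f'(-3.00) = 37.00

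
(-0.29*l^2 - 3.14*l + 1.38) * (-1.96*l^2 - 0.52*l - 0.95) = 0.5684*l^4 + 6.3052*l^3 - 0.7965*l^2 + 2.2654*l - 1.311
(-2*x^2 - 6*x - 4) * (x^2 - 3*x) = -2*x^4 + 14*x^2 + 12*x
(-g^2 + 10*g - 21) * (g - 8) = -g^3 + 18*g^2 - 101*g + 168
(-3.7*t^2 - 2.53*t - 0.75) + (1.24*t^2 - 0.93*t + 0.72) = -2.46*t^2 - 3.46*t - 0.03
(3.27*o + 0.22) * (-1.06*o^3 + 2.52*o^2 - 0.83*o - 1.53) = -3.4662*o^4 + 8.0072*o^3 - 2.1597*o^2 - 5.1857*o - 0.3366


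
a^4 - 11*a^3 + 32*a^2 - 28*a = a*(a - 7)*(a - 2)^2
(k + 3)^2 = k^2 + 6*k + 9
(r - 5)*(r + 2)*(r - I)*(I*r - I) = I*r^4 + r^3 - 4*I*r^3 - 4*r^2 - 7*I*r^2 - 7*r + 10*I*r + 10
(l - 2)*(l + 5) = l^2 + 3*l - 10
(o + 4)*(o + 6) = o^2 + 10*o + 24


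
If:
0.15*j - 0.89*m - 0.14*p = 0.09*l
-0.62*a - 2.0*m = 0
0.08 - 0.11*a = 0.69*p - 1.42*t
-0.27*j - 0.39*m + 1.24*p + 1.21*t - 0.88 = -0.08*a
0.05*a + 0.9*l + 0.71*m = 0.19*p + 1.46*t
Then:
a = 1.49445291717212 - 5.6523455768674*t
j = 13.8655187357691*t - 2.70896843838412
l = 1.17862137607919*t + 0.256631849382733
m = 1.75222712882889*t - 0.463280404323356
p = 2.95906958471799*t - 0.12230408824483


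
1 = 1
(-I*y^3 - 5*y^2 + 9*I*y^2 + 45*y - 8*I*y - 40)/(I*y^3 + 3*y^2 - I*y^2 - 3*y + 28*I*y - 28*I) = (-y^2 + y*(8 + 5*I) - 40*I)/(y^2 - 3*I*y + 28)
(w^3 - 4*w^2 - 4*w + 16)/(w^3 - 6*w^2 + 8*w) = (w + 2)/w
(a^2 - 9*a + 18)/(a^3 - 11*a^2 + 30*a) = (a - 3)/(a*(a - 5))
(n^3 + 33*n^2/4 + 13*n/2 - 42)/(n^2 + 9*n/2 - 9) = (4*n^2 + 9*n - 28)/(2*(2*n - 3))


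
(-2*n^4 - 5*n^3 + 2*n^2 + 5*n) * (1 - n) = 2*n^5 + 3*n^4 - 7*n^3 - 3*n^2 + 5*n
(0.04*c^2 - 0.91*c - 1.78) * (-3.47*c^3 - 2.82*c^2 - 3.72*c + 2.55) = -0.1388*c^5 + 3.0449*c^4 + 8.594*c^3 + 8.5068*c^2 + 4.3011*c - 4.539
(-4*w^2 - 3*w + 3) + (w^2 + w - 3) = -3*w^2 - 2*w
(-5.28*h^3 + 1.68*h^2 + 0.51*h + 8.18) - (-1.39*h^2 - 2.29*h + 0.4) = -5.28*h^3 + 3.07*h^2 + 2.8*h + 7.78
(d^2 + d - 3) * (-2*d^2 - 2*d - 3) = -2*d^4 - 4*d^3 + d^2 + 3*d + 9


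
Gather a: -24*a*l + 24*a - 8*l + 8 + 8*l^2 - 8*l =a*(24 - 24*l) + 8*l^2 - 16*l + 8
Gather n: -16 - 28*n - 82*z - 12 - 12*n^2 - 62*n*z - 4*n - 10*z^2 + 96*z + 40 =-12*n^2 + n*(-62*z - 32) - 10*z^2 + 14*z + 12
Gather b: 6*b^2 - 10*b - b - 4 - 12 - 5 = 6*b^2 - 11*b - 21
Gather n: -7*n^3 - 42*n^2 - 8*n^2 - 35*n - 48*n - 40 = -7*n^3 - 50*n^2 - 83*n - 40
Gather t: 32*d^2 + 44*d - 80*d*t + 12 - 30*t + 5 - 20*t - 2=32*d^2 + 44*d + t*(-80*d - 50) + 15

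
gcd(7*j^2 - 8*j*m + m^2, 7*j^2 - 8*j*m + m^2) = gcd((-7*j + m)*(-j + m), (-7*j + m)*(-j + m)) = 7*j^2 - 8*j*m + m^2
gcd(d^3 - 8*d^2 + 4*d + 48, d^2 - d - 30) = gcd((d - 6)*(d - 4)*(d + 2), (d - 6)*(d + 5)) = d - 6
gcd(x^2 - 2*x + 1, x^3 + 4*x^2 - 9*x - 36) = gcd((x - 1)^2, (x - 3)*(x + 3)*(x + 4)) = 1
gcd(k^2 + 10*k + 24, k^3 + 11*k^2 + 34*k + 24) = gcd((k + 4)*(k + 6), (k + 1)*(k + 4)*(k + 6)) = k^2 + 10*k + 24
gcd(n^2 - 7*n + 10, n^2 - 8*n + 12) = n - 2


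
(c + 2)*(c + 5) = c^2 + 7*c + 10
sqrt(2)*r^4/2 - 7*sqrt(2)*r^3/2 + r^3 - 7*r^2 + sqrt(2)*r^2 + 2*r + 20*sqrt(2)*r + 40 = (r - 5)*(r - 4)*(r + sqrt(2))*(sqrt(2)*r/2 + sqrt(2))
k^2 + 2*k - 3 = (k - 1)*(k + 3)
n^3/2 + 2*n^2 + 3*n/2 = n*(n/2 + 1/2)*(n + 3)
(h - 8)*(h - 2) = h^2 - 10*h + 16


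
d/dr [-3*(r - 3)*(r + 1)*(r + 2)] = 21 - 9*r^2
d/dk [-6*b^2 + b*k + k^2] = b + 2*k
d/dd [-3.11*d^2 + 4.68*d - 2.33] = 4.68 - 6.22*d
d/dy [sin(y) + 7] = cos(y)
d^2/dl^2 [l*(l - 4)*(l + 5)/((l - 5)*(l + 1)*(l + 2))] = 6*(l^6 - 7*l^5 + 73*l^4 - 49*l^3 - 290*l^2 + 500*l + 900)/(l^9 - 6*l^8 - 27*l^7 + 118*l^6 + 471*l^5 - 354*l^4 - 3457*l^3 - 5670*l^2 - 3900*l - 1000)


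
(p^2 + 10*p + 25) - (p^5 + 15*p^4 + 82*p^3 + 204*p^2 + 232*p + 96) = -p^5 - 15*p^4 - 82*p^3 - 203*p^2 - 222*p - 71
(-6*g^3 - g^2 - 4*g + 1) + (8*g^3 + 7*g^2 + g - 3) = 2*g^3 + 6*g^2 - 3*g - 2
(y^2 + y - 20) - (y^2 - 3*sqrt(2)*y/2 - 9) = y + 3*sqrt(2)*y/2 - 11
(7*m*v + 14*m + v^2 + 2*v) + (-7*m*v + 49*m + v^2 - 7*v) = 63*m + 2*v^2 - 5*v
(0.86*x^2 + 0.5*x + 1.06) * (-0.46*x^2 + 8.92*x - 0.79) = -0.3956*x^4 + 7.4412*x^3 + 3.293*x^2 + 9.0602*x - 0.8374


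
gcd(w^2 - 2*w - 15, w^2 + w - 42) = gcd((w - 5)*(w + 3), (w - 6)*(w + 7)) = 1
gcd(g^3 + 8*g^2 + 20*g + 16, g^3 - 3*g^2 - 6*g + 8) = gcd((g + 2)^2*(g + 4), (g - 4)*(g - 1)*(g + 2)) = g + 2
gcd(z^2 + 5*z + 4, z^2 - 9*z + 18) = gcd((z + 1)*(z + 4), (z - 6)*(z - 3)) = 1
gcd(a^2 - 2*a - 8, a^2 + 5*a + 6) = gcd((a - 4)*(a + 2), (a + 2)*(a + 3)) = a + 2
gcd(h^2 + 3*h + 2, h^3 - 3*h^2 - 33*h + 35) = 1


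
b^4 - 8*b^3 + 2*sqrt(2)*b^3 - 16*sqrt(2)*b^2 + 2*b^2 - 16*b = b*(b - 8)*(b + sqrt(2))^2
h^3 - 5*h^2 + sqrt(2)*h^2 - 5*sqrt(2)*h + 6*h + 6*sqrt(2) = (h - 3)*(h - 2)*(h + sqrt(2))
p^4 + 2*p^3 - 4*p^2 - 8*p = p*(p - 2)*(p + 2)^2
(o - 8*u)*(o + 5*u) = o^2 - 3*o*u - 40*u^2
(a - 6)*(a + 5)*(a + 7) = a^3 + 6*a^2 - 37*a - 210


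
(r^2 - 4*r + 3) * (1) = r^2 - 4*r + 3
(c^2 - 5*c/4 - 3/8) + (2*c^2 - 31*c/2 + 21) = 3*c^2 - 67*c/4 + 165/8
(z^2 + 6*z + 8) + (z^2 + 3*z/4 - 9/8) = 2*z^2 + 27*z/4 + 55/8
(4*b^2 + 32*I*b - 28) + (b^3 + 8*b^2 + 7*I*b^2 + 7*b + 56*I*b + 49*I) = b^3 + 12*b^2 + 7*I*b^2 + 7*b + 88*I*b - 28 + 49*I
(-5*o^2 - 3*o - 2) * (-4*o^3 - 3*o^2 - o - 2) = 20*o^5 + 27*o^4 + 22*o^3 + 19*o^2 + 8*o + 4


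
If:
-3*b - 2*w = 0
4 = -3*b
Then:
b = -4/3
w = 2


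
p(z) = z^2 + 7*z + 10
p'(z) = 2*z + 7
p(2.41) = 32.68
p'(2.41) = 11.82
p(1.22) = 20.03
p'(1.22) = 9.44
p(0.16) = 11.15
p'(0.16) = 7.32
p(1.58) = 23.56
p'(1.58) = 10.16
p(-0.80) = 5.04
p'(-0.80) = 5.40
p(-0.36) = 7.61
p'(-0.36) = 6.28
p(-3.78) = -2.17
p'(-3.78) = -0.56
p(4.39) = 60.00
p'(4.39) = 15.78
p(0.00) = 10.00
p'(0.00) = 7.00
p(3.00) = 40.00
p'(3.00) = 13.00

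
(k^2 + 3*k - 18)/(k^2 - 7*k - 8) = (-k^2 - 3*k + 18)/(-k^2 + 7*k + 8)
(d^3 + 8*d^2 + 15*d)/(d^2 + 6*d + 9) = d*(d + 5)/(d + 3)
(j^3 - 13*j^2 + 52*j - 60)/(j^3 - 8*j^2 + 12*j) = (j - 5)/j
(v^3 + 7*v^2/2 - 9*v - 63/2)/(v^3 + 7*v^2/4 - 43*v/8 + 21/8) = 4*(v^2 - 9)/(4*v^2 - 7*v + 3)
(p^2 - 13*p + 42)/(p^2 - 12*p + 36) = (p - 7)/(p - 6)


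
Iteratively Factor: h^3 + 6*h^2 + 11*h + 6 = (h + 3)*(h^2 + 3*h + 2) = (h + 1)*(h + 3)*(h + 2)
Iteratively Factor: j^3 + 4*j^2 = (j + 4)*(j^2) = j*(j + 4)*(j)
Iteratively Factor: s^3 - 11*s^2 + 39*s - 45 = (s - 3)*(s^2 - 8*s + 15) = (s - 5)*(s - 3)*(s - 3)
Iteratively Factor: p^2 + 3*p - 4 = (p + 4)*(p - 1)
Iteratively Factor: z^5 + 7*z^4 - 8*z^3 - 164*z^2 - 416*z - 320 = (z + 2)*(z^4 + 5*z^3 - 18*z^2 - 128*z - 160) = (z - 5)*(z + 2)*(z^3 + 10*z^2 + 32*z + 32) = (z - 5)*(z + 2)*(z + 4)*(z^2 + 6*z + 8) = (z - 5)*(z + 2)^2*(z + 4)*(z + 4)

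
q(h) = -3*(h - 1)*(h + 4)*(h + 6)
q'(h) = -3*(h - 1)*(h + 4) - 3*(h - 1)*(h + 6) - 3*(h + 4)*(h + 6) = -9*h^2 - 54*h - 42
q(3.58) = -562.05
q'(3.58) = -350.67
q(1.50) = -61.88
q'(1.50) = -143.25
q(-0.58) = 87.86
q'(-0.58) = -13.71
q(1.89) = -124.08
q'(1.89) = -176.21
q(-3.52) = 16.14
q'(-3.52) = 36.57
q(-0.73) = 89.44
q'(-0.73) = -7.38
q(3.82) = -649.66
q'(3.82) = -379.61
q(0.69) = 29.18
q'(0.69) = -83.54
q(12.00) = -9504.00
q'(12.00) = -1986.00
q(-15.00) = 4752.00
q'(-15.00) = -1257.00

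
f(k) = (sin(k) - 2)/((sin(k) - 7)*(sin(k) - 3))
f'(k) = cos(k)/((sin(k) - 7)*(sin(k) - 3)) - (sin(k) - 2)*cos(k)/((sin(k) - 7)*(sin(k) - 3)^2) - (sin(k) - 2)*cos(k)/((sin(k) - 7)^2*(sin(k) - 3)) = (4*sin(k) + cos(k)^2)*cos(k)/((sin(k) - 7)^2*(sin(k) - 3)^2)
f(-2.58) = -0.10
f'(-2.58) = 0.00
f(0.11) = -0.09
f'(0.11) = 0.00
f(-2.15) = -0.09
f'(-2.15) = 0.00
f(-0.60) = -0.10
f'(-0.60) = -0.00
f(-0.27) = -0.10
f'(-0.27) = -0.00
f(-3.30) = -0.09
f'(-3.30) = -0.00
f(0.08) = -0.10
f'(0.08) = 0.00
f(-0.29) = -0.10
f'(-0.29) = -0.00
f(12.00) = -0.10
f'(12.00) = 0.00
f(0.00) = -0.10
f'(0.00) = 0.00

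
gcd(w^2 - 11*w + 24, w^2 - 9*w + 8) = w - 8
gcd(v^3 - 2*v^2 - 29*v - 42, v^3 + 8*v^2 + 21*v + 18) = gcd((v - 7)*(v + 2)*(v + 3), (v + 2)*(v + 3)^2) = v^2 + 5*v + 6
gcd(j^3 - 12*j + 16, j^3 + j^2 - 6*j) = j - 2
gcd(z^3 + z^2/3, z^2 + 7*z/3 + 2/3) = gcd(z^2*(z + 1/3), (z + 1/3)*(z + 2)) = z + 1/3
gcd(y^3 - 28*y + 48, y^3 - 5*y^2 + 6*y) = y - 2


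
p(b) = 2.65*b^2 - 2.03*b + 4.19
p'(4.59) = 22.30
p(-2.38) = 24.03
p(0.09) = 4.03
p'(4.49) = 21.77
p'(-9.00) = -49.73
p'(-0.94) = -7.01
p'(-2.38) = -14.64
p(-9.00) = 237.11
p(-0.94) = 8.44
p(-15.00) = 630.89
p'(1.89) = 7.99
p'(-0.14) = -2.77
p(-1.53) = 13.50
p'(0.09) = -1.55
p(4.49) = 48.50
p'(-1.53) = -10.14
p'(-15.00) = -81.53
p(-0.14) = 4.53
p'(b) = 5.3*b - 2.03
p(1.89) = 9.82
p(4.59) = 50.70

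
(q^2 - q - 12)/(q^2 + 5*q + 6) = (q - 4)/(q + 2)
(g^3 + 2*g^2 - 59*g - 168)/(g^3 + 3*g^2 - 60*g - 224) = (g + 3)/(g + 4)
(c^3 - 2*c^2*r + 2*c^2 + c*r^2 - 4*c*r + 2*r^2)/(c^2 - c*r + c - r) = (c^2 - c*r + 2*c - 2*r)/(c + 1)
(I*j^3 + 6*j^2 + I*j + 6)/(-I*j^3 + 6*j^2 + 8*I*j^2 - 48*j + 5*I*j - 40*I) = (-j^2 + 7*I*j + 6)/(j^2 + j*(-8 + 5*I) - 40*I)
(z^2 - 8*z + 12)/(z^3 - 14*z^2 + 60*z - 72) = 1/(z - 6)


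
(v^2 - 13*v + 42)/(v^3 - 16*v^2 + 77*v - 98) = (v - 6)/(v^2 - 9*v + 14)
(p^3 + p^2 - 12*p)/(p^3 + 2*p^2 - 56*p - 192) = p*(p - 3)/(p^2 - 2*p - 48)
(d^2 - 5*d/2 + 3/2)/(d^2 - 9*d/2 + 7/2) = (2*d - 3)/(2*d - 7)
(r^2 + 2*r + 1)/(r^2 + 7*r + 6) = (r + 1)/(r + 6)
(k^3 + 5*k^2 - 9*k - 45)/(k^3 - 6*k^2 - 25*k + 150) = (k^2 - 9)/(k^2 - 11*k + 30)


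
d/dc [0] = 0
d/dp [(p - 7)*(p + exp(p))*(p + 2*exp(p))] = (p - 7)*(p + exp(p))*(2*exp(p) + 1) + (p - 7)*(p + 2*exp(p))*(exp(p) + 1) + (p + exp(p))*(p + 2*exp(p))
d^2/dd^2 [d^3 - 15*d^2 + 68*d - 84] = 6*d - 30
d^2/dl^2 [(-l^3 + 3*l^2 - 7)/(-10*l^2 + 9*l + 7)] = 14*(-17*l^3 + 237*l^2 - 249*l + 130)/(1000*l^6 - 2700*l^5 + 330*l^4 + 3051*l^3 - 231*l^2 - 1323*l - 343)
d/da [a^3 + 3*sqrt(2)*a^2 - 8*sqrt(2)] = 3*a*(a + 2*sqrt(2))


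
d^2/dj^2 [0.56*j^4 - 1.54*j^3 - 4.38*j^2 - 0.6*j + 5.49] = 6.72*j^2 - 9.24*j - 8.76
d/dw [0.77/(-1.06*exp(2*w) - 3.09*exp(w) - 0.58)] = (1.6324*exp(w) + 2.3793)*exp(w)/(1.06*exp(2*w) + 3.09*exp(w) + 0.58)^2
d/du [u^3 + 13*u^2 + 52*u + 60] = 3*u^2 + 26*u + 52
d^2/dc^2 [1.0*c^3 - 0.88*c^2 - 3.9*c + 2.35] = 6.0*c - 1.76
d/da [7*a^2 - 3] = 14*a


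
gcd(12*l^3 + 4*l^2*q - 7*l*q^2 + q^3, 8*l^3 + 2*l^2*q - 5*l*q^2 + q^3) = -2*l^2 - l*q + q^2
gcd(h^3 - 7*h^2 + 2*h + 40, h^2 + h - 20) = h - 4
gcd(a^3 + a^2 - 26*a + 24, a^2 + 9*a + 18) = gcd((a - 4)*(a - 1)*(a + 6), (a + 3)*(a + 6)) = a + 6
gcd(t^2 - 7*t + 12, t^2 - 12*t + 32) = t - 4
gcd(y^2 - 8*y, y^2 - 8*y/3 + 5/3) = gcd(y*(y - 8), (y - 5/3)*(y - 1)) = 1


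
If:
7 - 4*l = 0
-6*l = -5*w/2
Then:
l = 7/4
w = 21/5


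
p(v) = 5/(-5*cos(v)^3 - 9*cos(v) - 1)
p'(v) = 5*(-15*sin(v)*cos(v)^2 - 9*sin(v))/(-5*cos(v)^3 - 9*cos(v) - 1)^2 = 15*(5*sin(v)^2 - 8)*sin(v)/(5*cos(v)^3 + 9*cos(v) + 1)^2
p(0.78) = -0.54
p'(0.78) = -0.69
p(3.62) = 0.48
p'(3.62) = 0.44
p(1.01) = -0.76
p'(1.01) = -1.31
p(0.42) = -0.38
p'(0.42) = -0.26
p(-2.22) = 0.90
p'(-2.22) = 1.88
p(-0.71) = -0.50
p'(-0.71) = 0.57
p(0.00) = -0.33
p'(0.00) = 0.00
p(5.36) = -0.66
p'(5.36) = 1.02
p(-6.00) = -0.36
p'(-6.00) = -0.16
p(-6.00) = -0.36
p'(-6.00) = -0.16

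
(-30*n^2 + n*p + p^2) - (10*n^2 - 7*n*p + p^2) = -40*n^2 + 8*n*p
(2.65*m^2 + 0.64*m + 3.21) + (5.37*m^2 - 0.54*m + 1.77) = 8.02*m^2 + 0.1*m + 4.98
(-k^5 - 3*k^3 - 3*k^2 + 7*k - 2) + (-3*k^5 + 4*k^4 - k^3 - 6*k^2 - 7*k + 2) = -4*k^5 + 4*k^4 - 4*k^3 - 9*k^2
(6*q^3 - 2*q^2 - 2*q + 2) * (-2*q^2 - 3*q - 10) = -12*q^5 - 14*q^4 - 50*q^3 + 22*q^2 + 14*q - 20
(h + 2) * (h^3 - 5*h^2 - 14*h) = h^4 - 3*h^3 - 24*h^2 - 28*h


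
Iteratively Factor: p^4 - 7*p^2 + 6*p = (p + 3)*(p^3 - 3*p^2 + 2*p) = p*(p + 3)*(p^2 - 3*p + 2) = p*(p - 2)*(p + 3)*(p - 1)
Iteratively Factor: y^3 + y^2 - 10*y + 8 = (y - 2)*(y^2 + 3*y - 4) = (y - 2)*(y + 4)*(y - 1)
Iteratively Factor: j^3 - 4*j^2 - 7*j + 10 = (j + 2)*(j^2 - 6*j + 5) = (j - 5)*(j + 2)*(j - 1)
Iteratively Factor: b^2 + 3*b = (b + 3)*(b)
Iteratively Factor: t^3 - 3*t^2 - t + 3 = (t - 3)*(t^2 - 1) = (t - 3)*(t - 1)*(t + 1)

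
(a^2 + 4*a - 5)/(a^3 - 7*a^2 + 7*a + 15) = (a^2 + 4*a - 5)/(a^3 - 7*a^2 + 7*a + 15)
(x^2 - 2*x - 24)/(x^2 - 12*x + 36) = (x + 4)/(x - 6)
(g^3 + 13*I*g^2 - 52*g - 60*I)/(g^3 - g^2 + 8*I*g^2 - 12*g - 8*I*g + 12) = (g + 5*I)/(g - 1)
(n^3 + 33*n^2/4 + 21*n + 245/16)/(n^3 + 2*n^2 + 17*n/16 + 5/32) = 2*(4*n^2 + 28*n + 49)/(8*n^2 + 6*n + 1)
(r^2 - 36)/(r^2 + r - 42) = (r + 6)/(r + 7)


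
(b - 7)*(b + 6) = b^2 - b - 42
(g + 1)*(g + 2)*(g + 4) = g^3 + 7*g^2 + 14*g + 8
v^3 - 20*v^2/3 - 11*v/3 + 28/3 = (v - 7)*(v - 1)*(v + 4/3)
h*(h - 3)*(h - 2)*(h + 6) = h^4 + h^3 - 24*h^2 + 36*h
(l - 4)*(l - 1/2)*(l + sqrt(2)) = l^3 - 9*l^2/2 + sqrt(2)*l^2 - 9*sqrt(2)*l/2 + 2*l + 2*sqrt(2)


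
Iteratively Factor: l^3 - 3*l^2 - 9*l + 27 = (l - 3)*(l^2 - 9) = (l - 3)^2*(l + 3)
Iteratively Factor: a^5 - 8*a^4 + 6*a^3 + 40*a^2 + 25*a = (a)*(a^4 - 8*a^3 + 6*a^2 + 40*a + 25) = a*(a - 5)*(a^3 - 3*a^2 - 9*a - 5) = a*(a - 5)^2*(a^2 + 2*a + 1) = a*(a - 5)^2*(a + 1)*(a + 1)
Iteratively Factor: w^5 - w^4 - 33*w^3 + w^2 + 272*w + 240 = (w + 1)*(w^4 - 2*w^3 - 31*w^2 + 32*w + 240) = (w + 1)*(w + 3)*(w^3 - 5*w^2 - 16*w + 80) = (w - 5)*(w + 1)*(w + 3)*(w^2 - 16) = (w - 5)*(w + 1)*(w + 3)*(w + 4)*(w - 4)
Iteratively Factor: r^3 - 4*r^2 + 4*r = (r)*(r^2 - 4*r + 4) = r*(r - 2)*(r - 2)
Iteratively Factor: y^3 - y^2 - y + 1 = (y - 1)*(y^2 - 1) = (y - 1)^2*(y + 1)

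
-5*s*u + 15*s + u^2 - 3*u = (-5*s + u)*(u - 3)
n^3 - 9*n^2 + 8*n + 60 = (n - 6)*(n - 5)*(n + 2)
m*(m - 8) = m^2 - 8*m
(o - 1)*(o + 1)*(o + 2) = o^3 + 2*o^2 - o - 2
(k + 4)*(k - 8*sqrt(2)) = k^2 - 8*sqrt(2)*k + 4*k - 32*sqrt(2)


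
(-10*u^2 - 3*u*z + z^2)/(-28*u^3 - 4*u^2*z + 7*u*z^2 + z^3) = (-5*u + z)/(-14*u^2 + 5*u*z + z^2)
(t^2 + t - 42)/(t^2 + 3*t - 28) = (t - 6)/(t - 4)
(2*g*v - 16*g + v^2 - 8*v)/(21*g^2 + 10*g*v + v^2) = (2*g*v - 16*g + v^2 - 8*v)/(21*g^2 + 10*g*v + v^2)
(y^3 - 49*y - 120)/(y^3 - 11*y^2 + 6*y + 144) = (y + 5)/(y - 6)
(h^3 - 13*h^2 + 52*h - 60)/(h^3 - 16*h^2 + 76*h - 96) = (h - 5)/(h - 8)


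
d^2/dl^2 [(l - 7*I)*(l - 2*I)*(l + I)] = 6*l - 16*I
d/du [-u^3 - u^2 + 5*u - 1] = -3*u^2 - 2*u + 5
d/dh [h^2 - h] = 2*h - 1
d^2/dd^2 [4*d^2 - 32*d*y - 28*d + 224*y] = 8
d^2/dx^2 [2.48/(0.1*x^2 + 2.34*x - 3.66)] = (-0.0496*x^2 - 1.16064*x + 2.48*(0.2*x + 2.34)*(0.4*x + 4.68) + 1.81536)/(0.1*x^2 + 2.34*x - 3.66)^3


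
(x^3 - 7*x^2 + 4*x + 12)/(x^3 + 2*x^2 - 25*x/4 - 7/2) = 4*(x^2 - 5*x - 6)/(4*x^2 + 16*x + 7)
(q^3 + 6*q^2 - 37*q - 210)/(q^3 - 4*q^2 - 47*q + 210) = (q + 5)/(q - 5)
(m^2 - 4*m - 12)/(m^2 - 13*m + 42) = (m + 2)/(m - 7)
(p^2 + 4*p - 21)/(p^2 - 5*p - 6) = (-p^2 - 4*p + 21)/(-p^2 + 5*p + 6)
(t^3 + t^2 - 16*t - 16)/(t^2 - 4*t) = t + 5 + 4/t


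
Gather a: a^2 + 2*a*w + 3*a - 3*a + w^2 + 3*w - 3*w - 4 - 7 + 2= a^2 + 2*a*w + w^2 - 9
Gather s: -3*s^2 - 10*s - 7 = -3*s^2 - 10*s - 7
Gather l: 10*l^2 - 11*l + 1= 10*l^2 - 11*l + 1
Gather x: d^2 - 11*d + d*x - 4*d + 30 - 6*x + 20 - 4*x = d^2 - 15*d + x*(d - 10) + 50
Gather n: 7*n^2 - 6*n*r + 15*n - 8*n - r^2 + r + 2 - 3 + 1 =7*n^2 + n*(7 - 6*r) - r^2 + r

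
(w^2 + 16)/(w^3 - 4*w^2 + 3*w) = (w^2 + 16)/(w*(w^2 - 4*w + 3))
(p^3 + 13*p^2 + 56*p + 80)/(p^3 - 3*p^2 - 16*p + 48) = (p^2 + 9*p + 20)/(p^2 - 7*p + 12)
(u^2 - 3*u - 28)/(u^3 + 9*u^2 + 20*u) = (u - 7)/(u*(u + 5))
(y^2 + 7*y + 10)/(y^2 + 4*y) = (y^2 + 7*y + 10)/(y*(y + 4))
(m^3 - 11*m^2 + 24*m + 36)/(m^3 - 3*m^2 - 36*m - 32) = (m^2 - 12*m + 36)/(m^2 - 4*m - 32)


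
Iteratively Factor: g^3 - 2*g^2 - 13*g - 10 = (g + 1)*(g^2 - 3*g - 10) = (g - 5)*(g + 1)*(g + 2)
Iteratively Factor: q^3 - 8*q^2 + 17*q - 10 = (q - 1)*(q^2 - 7*q + 10) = (q - 5)*(q - 1)*(q - 2)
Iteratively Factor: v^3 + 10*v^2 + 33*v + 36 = (v + 4)*(v^2 + 6*v + 9) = (v + 3)*(v + 4)*(v + 3)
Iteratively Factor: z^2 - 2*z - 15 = (z + 3)*(z - 5)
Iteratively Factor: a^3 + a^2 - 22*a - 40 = (a + 4)*(a^2 - 3*a - 10) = (a - 5)*(a + 4)*(a + 2)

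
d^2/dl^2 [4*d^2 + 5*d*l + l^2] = 2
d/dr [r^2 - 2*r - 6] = 2*r - 2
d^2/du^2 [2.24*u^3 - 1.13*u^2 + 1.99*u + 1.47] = 13.44*u - 2.26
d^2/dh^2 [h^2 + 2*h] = 2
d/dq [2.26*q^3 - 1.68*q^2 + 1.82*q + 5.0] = 6.78*q^2 - 3.36*q + 1.82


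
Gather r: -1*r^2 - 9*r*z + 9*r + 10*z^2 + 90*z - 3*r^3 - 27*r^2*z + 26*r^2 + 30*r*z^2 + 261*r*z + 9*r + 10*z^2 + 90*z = -3*r^3 + r^2*(25 - 27*z) + r*(30*z^2 + 252*z + 18) + 20*z^2 + 180*z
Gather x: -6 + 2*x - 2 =2*x - 8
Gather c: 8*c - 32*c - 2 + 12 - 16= -24*c - 6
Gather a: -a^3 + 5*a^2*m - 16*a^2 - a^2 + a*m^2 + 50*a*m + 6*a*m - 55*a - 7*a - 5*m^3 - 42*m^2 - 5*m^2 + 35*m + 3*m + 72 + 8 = -a^3 + a^2*(5*m - 17) + a*(m^2 + 56*m - 62) - 5*m^3 - 47*m^2 + 38*m + 80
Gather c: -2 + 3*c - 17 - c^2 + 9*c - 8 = -c^2 + 12*c - 27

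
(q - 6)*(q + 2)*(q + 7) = q^3 + 3*q^2 - 40*q - 84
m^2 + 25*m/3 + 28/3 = (m + 4/3)*(m + 7)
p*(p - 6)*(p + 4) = p^3 - 2*p^2 - 24*p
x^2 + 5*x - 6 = (x - 1)*(x + 6)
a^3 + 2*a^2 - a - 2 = (a - 1)*(a + 1)*(a + 2)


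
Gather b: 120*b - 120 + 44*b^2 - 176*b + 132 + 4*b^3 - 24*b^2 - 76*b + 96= 4*b^3 + 20*b^2 - 132*b + 108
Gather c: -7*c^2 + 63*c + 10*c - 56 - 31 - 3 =-7*c^2 + 73*c - 90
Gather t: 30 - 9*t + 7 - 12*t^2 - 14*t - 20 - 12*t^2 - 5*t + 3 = -24*t^2 - 28*t + 20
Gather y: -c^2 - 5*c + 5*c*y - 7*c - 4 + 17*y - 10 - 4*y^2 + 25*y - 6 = -c^2 - 12*c - 4*y^2 + y*(5*c + 42) - 20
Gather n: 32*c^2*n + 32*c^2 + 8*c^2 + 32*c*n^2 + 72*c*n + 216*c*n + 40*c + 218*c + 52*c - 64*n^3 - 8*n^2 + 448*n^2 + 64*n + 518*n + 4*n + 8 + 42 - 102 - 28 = 40*c^2 + 310*c - 64*n^3 + n^2*(32*c + 440) + n*(32*c^2 + 288*c + 586) - 80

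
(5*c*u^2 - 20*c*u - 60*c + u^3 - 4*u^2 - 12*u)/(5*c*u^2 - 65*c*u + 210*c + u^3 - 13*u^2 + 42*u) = (u + 2)/(u - 7)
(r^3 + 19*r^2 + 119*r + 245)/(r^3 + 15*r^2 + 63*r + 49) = (r + 5)/(r + 1)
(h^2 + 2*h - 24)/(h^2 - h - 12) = (h + 6)/(h + 3)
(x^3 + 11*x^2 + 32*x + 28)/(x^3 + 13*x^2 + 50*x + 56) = (x + 2)/(x + 4)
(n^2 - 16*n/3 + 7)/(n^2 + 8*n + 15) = (n^2 - 16*n/3 + 7)/(n^2 + 8*n + 15)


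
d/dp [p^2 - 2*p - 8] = 2*p - 2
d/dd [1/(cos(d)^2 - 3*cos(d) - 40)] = (2*cos(d) - 3)*sin(d)/(sin(d)^2 + 3*cos(d) + 39)^2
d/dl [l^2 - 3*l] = 2*l - 3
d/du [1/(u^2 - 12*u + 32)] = 2*(6 - u)/(u^2 - 12*u + 32)^2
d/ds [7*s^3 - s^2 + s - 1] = 21*s^2 - 2*s + 1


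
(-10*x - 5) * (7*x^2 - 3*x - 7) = -70*x^3 - 5*x^2 + 85*x + 35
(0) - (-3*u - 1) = 3*u + 1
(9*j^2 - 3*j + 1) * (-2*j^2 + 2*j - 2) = -18*j^4 + 24*j^3 - 26*j^2 + 8*j - 2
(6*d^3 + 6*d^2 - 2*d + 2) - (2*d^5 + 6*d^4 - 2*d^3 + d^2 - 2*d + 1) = -2*d^5 - 6*d^4 + 8*d^3 + 5*d^2 + 1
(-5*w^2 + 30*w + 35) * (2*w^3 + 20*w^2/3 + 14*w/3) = -10*w^5 + 80*w^4/3 + 740*w^3/3 + 1120*w^2/3 + 490*w/3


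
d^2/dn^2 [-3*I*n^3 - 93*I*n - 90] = -18*I*n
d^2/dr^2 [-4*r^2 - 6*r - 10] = -8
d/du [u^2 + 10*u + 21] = 2*u + 10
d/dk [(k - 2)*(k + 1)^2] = 3*k^2 - 3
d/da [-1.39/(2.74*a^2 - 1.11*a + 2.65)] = (7.6172*a - 1.5429)/(2.74*a^2 - 1.11*a + 2.65)^2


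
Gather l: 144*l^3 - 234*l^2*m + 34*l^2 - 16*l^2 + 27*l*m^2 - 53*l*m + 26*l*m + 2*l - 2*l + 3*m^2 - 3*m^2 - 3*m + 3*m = 144*l^3 + l^2*(18 - 234*m) + l*(27*m^2 - 27*m)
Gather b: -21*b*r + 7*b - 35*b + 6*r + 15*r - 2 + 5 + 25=b*(-21*r - 28) + 21*r + 28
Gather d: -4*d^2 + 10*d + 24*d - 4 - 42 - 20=-4*d^2 + 34*d - 66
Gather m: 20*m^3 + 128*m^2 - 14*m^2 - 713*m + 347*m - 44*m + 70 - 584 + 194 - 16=20*m^3 + 114*m^2 - 410*m - 336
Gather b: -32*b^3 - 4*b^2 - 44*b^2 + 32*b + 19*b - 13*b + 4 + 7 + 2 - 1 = -32*b^3 - 48*b^2 + 38*b + 12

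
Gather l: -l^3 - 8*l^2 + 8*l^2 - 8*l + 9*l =-l^3 + l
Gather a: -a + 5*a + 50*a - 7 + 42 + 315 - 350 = 54*a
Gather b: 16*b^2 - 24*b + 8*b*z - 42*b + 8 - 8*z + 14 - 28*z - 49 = 16*b^2 + b*(8*z - 66) - 36*z - 27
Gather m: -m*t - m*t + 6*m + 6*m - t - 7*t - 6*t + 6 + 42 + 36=m*(12 - 2*t) - 14*t + 84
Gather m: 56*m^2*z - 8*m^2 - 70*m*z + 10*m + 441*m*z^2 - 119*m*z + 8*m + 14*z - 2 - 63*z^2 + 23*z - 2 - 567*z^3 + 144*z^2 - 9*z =m^2*(56*z - 8) + m*(441*z^2 - 189*z + 18) - 567*z^3 + 81*z^2 + 28*z - 4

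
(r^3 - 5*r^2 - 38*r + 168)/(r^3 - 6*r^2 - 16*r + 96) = (r^2 - r - 42)/(r^2 - 2*r - 24)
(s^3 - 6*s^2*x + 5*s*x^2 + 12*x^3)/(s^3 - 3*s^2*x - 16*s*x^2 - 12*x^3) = (-s^2 + 7*s*x - 12*x^2)/(-s^2 + 4*s*x + 12*x^2)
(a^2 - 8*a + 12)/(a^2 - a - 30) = (a - 2)/(a + 5)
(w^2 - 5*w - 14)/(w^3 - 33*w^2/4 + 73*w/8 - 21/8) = 8*(w + 2)/(8*w^2 - 10*w + 3)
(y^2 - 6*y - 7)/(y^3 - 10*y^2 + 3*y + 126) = (y + 1)/(y^2 - 3*y - 18)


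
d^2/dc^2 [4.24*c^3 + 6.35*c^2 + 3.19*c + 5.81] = 25.44*c + 12.7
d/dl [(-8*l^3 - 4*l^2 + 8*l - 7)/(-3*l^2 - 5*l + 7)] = (24*l^4 + 80*l^3 - 124*l^2 - 98*l + 21)/(9*l^4 + 30*l^3 - 17*l^2 - 70*l + 49)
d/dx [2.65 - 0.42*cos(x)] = 0.42*sin(x)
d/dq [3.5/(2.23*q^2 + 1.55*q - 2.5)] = (-15.61*q - 5.425)/(2.23*q^2 + 1.55*q - 2.5)^2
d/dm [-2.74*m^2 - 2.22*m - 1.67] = -5.48*m - 2.22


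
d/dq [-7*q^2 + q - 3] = 1 - 14*q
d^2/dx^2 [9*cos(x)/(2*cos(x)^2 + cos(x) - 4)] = 18*((1 - cos(x)^2)^2 - 2*cos(x)^5 - 20*cos(x)^3 + 16*cos(x) + 3)/(2*cos(x)^2 + cos(x) - 4)^3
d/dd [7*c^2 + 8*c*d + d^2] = 8*c + 2*d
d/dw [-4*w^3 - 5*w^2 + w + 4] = -12*w^2 - 10*w + 1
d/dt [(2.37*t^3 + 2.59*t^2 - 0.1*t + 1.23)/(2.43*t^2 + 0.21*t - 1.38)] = (5.7591*t^4 + 0.9954*t^3 - 9.0249*t^2 - 13.1262*t - 0.1203)/(5.9049*t^4 + 1.0206*t^3 - 6.6627*t^2 - 0.5796*t + 1.9044)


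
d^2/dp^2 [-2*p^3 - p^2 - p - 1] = -12*p - 2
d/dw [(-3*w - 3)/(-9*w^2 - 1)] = 3*(9*w^2 - 18*w*(w + 1) + 1)/(9*w^2 + 1)^2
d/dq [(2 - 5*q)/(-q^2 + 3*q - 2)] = (-5*q^2 + 4*q + 4)/(q^4 - 6*q^3 + 13*q^2 - 12*q + 4)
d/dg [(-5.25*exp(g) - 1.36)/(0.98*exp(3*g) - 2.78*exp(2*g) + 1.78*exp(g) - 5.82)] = (10.29*exp(3*g) - 10.5966*exp(2*g) - 7.5616*exp(g) + 32.9758)*exp(g)/(0.9604*exp(6*g) - 5.4488*exp(5*g) + 11.2172*exp(4*g) - 21.304*exp(3*g) + 35.5276*exp(2*g) - 20.7192*exp(g) + 33.8724)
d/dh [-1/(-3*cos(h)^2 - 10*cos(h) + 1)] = 2*(3*cos(h) + 5)*sin(h)/(3*cos(h)^2 + 10*cos(h) - 1)^2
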